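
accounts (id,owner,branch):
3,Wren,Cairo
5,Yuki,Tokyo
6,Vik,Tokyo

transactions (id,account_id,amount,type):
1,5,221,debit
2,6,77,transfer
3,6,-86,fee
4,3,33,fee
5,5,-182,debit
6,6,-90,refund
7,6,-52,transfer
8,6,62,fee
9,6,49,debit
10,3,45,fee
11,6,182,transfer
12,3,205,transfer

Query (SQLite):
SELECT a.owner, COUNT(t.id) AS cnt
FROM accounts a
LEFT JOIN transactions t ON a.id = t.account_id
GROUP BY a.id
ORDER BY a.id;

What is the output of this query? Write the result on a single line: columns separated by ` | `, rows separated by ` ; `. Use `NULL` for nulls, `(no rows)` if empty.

Wren | 3 ; Yuki | 2 ; Vik | 7

LEFT JOIN keeps every accounts row; unmatched ones get NULL for transactions columns.
Group by accounts.id and compute COUNT(t.id). COUNT(col) of an all-NULL group is 0.
  3: ids {4, 10, 12} → COUNT(t.id)=3
  5: ids {1, 5} → COUNT(t.id)=2
  6: ids {2, 3, 6, 7, 8, 9, 11} → COUNT(t.id)=7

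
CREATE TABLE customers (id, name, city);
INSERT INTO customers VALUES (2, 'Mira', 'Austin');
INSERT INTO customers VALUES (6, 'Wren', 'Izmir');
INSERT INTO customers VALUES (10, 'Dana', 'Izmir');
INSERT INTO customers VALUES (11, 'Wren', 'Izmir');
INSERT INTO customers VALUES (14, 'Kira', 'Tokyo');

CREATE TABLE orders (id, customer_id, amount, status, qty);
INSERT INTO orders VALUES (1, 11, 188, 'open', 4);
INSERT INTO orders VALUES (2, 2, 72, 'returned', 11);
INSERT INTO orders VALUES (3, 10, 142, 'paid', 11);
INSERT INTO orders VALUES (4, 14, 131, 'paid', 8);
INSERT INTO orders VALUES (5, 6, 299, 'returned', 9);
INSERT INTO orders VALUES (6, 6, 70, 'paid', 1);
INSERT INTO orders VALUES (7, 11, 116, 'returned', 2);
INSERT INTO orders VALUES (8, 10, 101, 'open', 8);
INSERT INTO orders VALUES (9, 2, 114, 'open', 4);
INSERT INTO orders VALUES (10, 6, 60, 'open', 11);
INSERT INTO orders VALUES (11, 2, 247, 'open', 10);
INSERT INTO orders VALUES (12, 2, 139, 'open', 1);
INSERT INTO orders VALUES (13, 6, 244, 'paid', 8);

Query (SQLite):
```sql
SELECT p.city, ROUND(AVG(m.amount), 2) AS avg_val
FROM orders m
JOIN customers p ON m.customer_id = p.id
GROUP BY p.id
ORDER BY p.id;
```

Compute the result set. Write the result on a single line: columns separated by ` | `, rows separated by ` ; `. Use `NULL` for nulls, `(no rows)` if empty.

Austin | 143 ; Izmir | 168.25 ; Izmir | 121.5 ; Izmir | 152 ; Tokyo | 131

Join each orders row to its customers via customer_id.
Group joined rows by customers.id; compute ROUND(AVG(m.amount), 2) per group.
  2: ids {2, 9, 11, 12} → ROUND(AVG(m.amount), 2)=143
  6: ids {5, 6, 10, 13} → ROUND(AVG(m.amount), 2)=168.25
  10: ids {3, 8} → ROUND(AVG(m.amount), 2)=121.5
  11: ids {1, 7} → ROUND(AVG(m.amount), 2)=152
  14: ids {4} → ROUND(AVG(m.amount), 2)=131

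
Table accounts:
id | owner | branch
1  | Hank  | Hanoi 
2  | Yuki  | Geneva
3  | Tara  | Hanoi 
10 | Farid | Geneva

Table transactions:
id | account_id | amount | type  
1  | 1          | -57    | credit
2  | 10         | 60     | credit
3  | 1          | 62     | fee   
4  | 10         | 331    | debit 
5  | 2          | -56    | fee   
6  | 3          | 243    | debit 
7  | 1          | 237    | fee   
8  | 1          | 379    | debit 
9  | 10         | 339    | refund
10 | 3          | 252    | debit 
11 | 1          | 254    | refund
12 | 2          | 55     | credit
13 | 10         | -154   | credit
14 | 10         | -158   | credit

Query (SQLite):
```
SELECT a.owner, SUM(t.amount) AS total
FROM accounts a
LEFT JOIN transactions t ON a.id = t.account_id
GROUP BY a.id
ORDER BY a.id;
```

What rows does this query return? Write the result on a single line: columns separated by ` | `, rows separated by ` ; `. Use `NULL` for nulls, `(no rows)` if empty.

Hank | 875 ; Yuki | -1 ; Tara | 495 ; Farid | 418

LEFT JOIN keeps every accounts row; unmatched ones get NULL for transactions columns.
Group by accounts.id and compute SUM(t.amount). SUM over an all-NULL group is NULL.
  1: ids {1, 3, 7, 8, 11} → SUM(t.amount)=875
  2: ids {5, 12} → SUM(t.amount)=-1
  3: ids {6, 10} → SUM(t.amount)=495
  10: ids {2, 4, 9, 13, 14} → SUM(t.amount)=418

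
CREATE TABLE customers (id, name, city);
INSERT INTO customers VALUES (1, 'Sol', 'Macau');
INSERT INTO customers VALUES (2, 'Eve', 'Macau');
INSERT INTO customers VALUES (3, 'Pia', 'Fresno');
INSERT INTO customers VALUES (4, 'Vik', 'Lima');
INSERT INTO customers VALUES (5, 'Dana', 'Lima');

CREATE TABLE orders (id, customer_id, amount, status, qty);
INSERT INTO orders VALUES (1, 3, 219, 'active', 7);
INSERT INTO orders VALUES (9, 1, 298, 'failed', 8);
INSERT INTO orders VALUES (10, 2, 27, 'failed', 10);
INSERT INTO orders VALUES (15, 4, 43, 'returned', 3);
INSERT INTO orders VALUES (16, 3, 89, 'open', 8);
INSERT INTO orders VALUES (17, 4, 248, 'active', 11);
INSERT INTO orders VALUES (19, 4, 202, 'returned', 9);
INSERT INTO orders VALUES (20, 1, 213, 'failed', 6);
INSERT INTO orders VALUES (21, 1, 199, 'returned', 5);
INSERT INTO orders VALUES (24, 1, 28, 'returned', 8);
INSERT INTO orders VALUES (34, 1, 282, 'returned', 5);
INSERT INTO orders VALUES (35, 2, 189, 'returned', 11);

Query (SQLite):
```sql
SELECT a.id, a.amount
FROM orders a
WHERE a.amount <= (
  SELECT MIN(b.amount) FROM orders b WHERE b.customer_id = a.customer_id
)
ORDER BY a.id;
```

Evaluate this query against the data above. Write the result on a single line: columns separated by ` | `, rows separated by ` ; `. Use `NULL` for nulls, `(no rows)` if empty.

For each orders row a, compute MIN(amount) over rows sharing a.customer_id.
Keep row a if a.amount <= that per-group MIN.
  customer_id=1: MIN(amount) = 28
  customer_id=2: MIN(amount) = 27
  customer_id=3: MIN(amount) = 89
  customer_id=4: MIN(amount) = 43

10 | 27 ; 15 | 43 ; 16 | 89 ; 24 | 28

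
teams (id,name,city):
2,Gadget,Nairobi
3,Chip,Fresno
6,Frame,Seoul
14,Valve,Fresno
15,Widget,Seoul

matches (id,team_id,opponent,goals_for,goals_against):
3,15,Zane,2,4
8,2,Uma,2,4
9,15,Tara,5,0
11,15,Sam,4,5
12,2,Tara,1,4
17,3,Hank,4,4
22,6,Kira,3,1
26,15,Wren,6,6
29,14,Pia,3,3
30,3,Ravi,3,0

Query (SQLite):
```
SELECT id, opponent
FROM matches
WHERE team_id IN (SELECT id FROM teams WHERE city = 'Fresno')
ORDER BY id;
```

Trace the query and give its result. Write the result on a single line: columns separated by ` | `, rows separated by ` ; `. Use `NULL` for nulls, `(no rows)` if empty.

Inner query: teams.id where city = 'Fresno'.
Outer: keep matches rows whose team_id is in that set.
Inner query → {3, 14}

17 | Hank ; 29 | Pia ; 30 | Ravi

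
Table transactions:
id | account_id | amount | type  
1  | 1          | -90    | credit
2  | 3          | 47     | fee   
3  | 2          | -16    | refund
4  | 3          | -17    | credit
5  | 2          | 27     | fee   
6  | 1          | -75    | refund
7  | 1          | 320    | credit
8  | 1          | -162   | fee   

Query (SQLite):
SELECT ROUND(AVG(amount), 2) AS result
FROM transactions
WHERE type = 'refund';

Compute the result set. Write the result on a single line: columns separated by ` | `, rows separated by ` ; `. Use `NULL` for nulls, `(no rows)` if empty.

-45.5

Rows where type='refund' → amount values: [-16, -75].
AVG = -91 / 2 (rounded to 2 dp).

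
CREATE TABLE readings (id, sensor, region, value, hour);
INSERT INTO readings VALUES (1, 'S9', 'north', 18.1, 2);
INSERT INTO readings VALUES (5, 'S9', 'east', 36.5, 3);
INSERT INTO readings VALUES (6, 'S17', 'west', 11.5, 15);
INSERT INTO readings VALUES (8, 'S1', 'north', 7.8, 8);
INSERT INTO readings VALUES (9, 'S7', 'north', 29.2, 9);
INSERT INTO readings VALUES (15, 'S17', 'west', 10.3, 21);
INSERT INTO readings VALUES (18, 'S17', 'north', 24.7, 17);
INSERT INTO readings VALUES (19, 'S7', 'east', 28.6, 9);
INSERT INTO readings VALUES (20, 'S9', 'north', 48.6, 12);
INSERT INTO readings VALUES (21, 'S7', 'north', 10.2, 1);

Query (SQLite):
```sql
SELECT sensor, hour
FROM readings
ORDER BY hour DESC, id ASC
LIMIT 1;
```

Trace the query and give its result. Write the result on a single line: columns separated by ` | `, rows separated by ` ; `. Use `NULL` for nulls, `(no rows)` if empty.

Sort by hour desc, tiebreak id asc: (21, id=15), (17, id=18), (15, id=6), (12, id=20) …. Take first 1.

S17 | 21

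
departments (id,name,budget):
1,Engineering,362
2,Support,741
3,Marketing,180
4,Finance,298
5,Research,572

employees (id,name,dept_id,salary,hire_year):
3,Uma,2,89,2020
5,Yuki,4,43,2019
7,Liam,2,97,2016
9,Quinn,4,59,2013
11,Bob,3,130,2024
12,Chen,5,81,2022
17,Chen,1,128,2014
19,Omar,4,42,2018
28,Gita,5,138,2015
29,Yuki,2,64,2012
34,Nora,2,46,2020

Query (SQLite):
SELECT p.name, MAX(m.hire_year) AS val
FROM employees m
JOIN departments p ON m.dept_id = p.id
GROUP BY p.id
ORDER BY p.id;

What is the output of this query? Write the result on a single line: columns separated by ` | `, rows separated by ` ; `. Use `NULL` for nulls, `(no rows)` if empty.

Engineering | 2014 ; Support | 2020 ; Marketing | 2024 ; Finance | 2019 ; Research | 2022

Join each employees row to its departments via dept_id.
Group joined rows by departments.id; compute MAX(m.hire_year) per group.
  1: ids {17} → MAX(m.hire_year)=2014
  2: ids {3, 7, 29, 34} → MAX(m.hire_year)=2020
  3: ids {11} → MAX(m.hire_year)=2024
  4: ids {5, 9, 19} → MAX(m.hire_year)=2019
  5: ids {12, 28} → MAX(m.hire_year)=2022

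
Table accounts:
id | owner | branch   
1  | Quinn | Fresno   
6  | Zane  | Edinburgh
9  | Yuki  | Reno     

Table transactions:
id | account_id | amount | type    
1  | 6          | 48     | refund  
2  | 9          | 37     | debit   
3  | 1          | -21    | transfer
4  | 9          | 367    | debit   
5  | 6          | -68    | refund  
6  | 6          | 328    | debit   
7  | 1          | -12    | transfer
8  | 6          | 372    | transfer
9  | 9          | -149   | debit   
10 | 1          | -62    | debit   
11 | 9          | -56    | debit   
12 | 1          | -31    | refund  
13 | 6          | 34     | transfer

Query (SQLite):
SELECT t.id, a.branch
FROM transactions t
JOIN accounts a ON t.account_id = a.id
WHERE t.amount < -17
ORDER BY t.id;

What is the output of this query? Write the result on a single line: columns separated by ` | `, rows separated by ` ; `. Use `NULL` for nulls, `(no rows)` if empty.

3 | Fresno ; 5 | Edinburgh ; 9 | Reno ; 10 | Fresno ; 11 | Reno ; 12 | Fresno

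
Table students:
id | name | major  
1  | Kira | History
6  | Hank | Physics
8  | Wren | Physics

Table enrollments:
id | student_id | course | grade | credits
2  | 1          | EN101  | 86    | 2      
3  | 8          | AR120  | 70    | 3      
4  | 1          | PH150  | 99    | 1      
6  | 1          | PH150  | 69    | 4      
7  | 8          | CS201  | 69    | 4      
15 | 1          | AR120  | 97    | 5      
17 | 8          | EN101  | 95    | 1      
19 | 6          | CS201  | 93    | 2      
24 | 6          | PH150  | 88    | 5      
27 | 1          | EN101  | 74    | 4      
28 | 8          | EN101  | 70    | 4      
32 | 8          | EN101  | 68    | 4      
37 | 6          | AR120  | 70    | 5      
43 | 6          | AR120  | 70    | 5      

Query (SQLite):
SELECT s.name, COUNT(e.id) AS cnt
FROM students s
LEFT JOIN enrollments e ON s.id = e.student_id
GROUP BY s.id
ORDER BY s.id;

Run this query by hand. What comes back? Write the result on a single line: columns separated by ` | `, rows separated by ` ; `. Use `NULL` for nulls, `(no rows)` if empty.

LEFT JOIN keeps every students row; unmatched ones get NULL for enrollments columns.
Group by students.id and compute COUNT(e.id). COUNT(col) of an all-NULL group is 0.
  1: ids {2, 4, 6, 15, 27} → COUNT(e.id)=5
  6: ids {19, 24, 37, 43} → COUNT(e.id)=4
  8: ids {3, 7, 17, 28, 32} → COUNT(e.id)=5

Kira | 5 ; Hank | 4 ; Wren | 5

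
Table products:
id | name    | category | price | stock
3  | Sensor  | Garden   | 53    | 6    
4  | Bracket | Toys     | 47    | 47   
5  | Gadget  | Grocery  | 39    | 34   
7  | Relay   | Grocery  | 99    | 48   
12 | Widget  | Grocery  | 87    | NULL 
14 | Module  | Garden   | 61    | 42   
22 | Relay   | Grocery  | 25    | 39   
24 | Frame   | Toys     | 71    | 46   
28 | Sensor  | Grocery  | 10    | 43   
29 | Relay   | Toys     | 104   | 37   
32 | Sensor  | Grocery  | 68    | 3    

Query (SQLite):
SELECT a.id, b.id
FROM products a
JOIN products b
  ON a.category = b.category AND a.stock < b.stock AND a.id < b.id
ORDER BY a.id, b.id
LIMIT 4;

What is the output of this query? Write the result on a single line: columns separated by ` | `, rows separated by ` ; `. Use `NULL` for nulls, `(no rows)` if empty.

3 | 14 ; 5 | 7 ; 5 | 22 ; 5 | 28

Pairs (a,b) with same category, a.stock < b.stock, a.id < b.id.
category groups: Garden:{3,14} Grocery:{5,7,12,22,28,32} Toys:{4,24,29}
Ordered by (a.id, b.id); first 4.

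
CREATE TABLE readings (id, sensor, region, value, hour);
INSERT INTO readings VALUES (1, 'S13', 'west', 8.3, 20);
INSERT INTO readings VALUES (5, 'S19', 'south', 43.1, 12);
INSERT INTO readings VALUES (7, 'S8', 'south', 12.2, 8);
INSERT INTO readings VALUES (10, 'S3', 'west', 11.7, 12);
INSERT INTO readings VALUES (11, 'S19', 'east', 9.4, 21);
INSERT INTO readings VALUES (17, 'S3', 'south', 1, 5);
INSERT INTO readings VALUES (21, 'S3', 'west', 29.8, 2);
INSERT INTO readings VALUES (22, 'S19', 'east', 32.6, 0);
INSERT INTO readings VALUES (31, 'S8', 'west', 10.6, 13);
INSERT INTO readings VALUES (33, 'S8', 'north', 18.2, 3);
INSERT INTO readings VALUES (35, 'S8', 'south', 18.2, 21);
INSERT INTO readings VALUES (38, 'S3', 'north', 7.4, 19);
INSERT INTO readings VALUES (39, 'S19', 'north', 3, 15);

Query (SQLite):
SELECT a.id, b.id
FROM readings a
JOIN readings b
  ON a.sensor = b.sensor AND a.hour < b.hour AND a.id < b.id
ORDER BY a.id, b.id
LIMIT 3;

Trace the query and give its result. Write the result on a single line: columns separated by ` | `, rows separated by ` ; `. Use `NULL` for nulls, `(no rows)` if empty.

5 | 11 ; 5 | 39 ; 7 | 31

Pairs (a,b) with same sensor, a.hour < b.hour, a.id < b.id.
sensor groups: S13:{1} S19:{5,11,22,39} S3:{10,17,21,38} S8:{7,31,33,35}
Ordered by (a.id, b.id); first 3.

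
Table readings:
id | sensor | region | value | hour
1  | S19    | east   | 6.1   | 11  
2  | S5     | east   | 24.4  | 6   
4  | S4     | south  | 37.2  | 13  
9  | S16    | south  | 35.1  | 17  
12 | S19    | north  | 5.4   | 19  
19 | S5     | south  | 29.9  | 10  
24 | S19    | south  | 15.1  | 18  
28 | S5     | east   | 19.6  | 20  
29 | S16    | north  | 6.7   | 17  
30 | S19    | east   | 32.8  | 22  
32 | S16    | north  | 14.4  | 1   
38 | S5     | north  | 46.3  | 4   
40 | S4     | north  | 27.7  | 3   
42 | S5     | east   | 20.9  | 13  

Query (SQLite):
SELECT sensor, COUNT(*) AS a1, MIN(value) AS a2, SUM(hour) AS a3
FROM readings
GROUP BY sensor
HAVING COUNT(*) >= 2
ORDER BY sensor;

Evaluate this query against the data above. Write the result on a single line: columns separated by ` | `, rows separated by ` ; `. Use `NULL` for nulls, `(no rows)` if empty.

S16 | 3 | 6.7 | 35 ; S19 | 4 | 5.4 | 70 ; S4 | 2 | 27.7 | 16 ; S5 | 5 | 19.6 | 53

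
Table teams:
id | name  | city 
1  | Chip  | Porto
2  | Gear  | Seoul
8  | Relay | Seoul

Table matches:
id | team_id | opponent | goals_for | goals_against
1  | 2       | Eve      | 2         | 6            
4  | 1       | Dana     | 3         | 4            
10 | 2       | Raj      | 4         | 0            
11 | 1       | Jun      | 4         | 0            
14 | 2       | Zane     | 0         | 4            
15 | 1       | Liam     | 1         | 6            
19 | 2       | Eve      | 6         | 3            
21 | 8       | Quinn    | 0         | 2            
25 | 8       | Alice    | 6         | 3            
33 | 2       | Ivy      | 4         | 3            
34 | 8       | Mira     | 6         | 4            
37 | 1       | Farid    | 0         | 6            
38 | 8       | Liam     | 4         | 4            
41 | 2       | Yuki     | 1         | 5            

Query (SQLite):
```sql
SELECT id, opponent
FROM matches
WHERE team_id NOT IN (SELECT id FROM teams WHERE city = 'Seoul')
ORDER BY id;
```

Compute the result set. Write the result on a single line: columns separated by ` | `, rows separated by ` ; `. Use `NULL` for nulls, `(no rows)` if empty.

Inner query: teams.id where city = 'Seoul'.
Outer: keep matches rows whose team_id is not in that set.
Inner query → {2, 8}

4 | Dana ; 11 | Jun ; 15 | Liam ; 37 | Farid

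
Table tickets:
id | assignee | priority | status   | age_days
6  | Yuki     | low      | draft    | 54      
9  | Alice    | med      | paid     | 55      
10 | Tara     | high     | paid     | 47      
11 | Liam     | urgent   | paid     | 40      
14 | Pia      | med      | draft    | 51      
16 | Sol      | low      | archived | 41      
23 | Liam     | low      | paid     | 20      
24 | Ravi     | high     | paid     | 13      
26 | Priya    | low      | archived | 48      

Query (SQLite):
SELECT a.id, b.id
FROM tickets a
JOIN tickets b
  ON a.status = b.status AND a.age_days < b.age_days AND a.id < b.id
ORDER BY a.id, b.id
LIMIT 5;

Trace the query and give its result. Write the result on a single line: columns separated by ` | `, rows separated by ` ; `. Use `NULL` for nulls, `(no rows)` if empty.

16 | 26

Pairs (a,b) with same status, a.age_days < b.age_days, a.id < b.id.
status groups: archived:{16,26} draft:{6,14} paid:{9,10,11,23,24}
Ordered by (a.id, b.id); first 5.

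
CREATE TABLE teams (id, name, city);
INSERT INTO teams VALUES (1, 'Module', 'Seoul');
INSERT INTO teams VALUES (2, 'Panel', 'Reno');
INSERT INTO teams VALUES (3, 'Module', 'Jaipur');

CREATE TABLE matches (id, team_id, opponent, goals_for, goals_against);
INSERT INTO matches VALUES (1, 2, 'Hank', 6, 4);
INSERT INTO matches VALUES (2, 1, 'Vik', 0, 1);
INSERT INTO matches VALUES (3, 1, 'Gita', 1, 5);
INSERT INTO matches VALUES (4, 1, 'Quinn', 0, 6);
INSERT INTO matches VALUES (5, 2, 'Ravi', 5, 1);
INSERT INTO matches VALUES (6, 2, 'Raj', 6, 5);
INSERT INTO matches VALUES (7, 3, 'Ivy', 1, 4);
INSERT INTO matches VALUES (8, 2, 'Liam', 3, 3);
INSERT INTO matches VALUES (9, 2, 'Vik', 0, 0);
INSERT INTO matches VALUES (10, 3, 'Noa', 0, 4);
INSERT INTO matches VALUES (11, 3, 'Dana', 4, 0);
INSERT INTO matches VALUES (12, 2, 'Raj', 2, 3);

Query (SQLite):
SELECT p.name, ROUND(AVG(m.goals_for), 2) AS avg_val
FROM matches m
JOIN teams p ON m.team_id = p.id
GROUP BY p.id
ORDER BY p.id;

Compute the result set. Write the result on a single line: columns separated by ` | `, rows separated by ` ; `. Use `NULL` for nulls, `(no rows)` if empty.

Module | 0.33 ; Panel | 3.67 ; Module | 1.67

Join each matches row to its teams via team_id.
Group joined rows by teams.id; compute ROUND(AVG(m.goals_for), 2) per group.
  1: ids {2, 3, 4} → ROUND(AVG(m.goals_for), 2)=0.33
  2: ids {1, 5, 6, 8, 9, 12} → ROUND(AVG(m.goals_for), 2)=3.67
  3: ids {7, 10, 11} → ROUND(AVG(m.goals_for), 2)=1.67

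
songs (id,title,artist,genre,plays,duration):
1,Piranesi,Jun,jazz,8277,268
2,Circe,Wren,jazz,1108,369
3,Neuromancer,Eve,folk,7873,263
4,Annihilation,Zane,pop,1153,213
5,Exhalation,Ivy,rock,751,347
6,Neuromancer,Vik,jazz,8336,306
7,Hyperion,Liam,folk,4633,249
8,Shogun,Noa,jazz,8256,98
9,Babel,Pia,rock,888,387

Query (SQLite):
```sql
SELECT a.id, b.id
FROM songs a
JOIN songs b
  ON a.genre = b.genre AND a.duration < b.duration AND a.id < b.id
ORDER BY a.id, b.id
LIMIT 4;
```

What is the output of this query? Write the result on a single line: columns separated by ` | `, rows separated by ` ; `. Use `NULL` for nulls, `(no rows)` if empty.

1 | 2 ; 1 | 6 ; 5 | 9

Pairs (a,b) with same genre, a.duration < b.duration, a.id < b.id.
genre groups: folk:{3,7} jazz:{1,2,6,8} pop:{4} rock:{5,9}
Ordered by (a.id, b.id); first 4.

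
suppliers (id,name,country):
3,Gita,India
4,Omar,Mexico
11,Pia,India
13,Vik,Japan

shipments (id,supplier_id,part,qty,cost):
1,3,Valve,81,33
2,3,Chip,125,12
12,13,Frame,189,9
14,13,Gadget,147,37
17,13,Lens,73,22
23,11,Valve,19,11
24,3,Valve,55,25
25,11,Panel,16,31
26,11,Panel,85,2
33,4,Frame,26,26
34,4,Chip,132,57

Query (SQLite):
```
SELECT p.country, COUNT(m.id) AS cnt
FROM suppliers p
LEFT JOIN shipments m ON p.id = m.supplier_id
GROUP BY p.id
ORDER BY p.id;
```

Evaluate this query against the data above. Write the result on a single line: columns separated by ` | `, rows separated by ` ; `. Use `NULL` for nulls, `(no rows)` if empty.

India | 3 ; Mexico | 2 ; India | 3 ; Japan | 3

LEFT JOIN keeps every suppliers row; unmatched ones get NULL for shipments columns.
Group by suppliers.id and compute COUNT(m.id). COUNT(col) of an all-NULL group is 0.
  3: ids {1, 2, 24} → COUNT(m.id)=3
  4: ids {33, 34} → COUNT(m.id)=2
  11: ids {23, 25, 26} → COUNT(m.id)=3
  13: ids {12, 14, 17} → COUNT(m.id)=3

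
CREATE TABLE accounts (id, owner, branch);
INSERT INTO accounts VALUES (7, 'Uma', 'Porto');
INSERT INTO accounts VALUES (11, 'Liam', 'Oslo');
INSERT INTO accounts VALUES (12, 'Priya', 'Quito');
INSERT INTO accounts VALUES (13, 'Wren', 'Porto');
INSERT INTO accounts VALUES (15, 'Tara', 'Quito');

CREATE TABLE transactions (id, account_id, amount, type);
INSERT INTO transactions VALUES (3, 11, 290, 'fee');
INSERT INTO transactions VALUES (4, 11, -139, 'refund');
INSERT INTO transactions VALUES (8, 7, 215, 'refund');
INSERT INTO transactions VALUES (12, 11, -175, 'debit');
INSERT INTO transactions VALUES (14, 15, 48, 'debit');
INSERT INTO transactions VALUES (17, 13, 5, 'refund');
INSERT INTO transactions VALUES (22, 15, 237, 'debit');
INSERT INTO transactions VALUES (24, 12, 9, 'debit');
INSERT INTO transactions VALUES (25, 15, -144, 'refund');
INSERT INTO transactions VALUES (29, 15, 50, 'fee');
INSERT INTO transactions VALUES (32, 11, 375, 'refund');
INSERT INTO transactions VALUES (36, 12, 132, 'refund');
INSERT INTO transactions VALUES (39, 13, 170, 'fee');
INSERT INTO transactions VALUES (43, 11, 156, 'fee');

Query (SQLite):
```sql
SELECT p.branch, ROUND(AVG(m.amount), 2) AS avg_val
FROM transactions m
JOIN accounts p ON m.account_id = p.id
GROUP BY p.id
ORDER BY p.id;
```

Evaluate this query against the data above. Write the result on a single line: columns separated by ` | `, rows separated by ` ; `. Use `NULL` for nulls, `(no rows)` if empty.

Porto | 215 ; Oslo | 101.4 ; Quito | 70.5 ; Porto | 87.5 ; Quito | 47.75

Join each transactions row to its accounts via account_id.
Group joined rows by accounts.id; compute ROUND(AVG(m.amount), 2) per group.
  7: ids {8} → ROUND(AVG(m.amount), 2)=215
  11: ids {3, 4, 12, 32, 43} → ROUND(AVG(m.amount), 2)=101.4
  12: ids {24, 36} → ROUND(AVG(m.amount), 2)=70.5
  13: ids {17, 39} → ROUND(AVG(m.amount), 2)=87.5
  15: ids {14, 22, 25, 29} → ROUND(AVG(m.amount), 2)=47.75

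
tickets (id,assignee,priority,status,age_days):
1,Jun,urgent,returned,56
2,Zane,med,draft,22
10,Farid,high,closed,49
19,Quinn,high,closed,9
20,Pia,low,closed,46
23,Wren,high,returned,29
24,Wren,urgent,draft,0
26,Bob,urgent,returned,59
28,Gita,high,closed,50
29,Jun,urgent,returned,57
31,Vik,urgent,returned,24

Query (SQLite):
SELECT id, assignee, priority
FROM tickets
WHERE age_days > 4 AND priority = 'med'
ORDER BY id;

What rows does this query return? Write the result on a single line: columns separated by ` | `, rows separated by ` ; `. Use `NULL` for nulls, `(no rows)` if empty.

age_days > 4: ids {1, 2, 10, 19, 20, 23, 26, 28, 29, 31}
priority = 'med': ids {2}
Combine with AND.

2 | Zane | med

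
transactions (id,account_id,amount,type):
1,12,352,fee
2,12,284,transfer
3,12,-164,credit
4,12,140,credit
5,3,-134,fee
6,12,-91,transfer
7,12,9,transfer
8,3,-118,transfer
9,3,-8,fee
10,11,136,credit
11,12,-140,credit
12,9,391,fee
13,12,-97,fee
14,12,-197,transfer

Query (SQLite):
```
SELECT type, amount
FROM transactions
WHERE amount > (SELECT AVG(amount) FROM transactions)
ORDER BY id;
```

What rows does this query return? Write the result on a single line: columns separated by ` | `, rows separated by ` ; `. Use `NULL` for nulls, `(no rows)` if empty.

fee | 352 ; transfer | 284 ; credit | 140 ; credit | 136 ; fee | 391

Scalar subquery: AVG(amount) over all transactions rows = 25.928571 (≈; comparison uses full precision).
Keep rows where amount > that value.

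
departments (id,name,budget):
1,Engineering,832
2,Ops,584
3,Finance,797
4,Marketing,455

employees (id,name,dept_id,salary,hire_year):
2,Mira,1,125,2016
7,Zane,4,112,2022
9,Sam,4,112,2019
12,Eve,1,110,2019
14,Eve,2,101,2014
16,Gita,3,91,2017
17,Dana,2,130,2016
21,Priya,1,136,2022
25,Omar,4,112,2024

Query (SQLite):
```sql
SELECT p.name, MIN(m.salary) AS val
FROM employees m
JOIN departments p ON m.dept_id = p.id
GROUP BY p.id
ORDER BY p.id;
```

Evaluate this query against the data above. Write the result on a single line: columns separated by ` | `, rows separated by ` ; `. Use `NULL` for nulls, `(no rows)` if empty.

Engineering | 110 ; Ops | 101 ; Finance | 91 ; Marketing | 112

Join each employees row to its departments via dept_id.
Group joined rows by departments.id; compute MIN(m.salary) per group.
  1: ids {2, 12, 21} → MIN(m.salary)=110
  2: ids {14, 17} → MIN(m.salary)=101
  3: ids {16} → MIN(m.salary)=91
  4: ids {7, 9, 25} → MIN(m.salary)=112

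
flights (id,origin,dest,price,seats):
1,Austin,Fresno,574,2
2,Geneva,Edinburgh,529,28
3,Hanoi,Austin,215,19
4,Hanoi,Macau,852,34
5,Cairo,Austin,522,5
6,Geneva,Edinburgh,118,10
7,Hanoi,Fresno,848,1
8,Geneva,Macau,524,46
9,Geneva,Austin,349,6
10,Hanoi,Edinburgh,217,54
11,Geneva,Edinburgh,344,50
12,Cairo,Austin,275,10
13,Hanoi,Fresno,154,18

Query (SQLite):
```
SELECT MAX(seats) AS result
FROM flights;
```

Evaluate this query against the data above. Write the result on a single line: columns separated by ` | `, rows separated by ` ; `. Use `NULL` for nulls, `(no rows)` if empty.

54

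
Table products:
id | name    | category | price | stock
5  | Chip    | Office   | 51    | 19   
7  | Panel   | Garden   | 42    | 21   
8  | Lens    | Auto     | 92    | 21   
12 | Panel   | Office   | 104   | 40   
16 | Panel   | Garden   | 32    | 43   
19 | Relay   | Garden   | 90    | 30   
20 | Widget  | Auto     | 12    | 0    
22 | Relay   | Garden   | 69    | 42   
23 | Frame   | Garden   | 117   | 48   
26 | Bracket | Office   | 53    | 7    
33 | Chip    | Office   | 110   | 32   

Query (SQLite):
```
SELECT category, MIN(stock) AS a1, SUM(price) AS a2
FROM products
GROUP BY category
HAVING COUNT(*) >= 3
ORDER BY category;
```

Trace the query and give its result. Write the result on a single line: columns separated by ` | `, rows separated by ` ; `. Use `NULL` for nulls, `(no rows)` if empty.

Garden | 21 | 350 ; Office | 7 | 318

Group products by category.
Per group compute: MIN(stock), SUM(price).
HAVING: drop groups with fewer than 3 rows.
  Auto: ids {8, 20} → MIN(stock)=0, SUM(price)=104
  Garden: ids {7, 16, 19, 22, 23} → MIN(stock)=21, SUM(price)=350
  Office: ids {5, 12, 26, 33} → MIN(stock)=7, SUM(price)=318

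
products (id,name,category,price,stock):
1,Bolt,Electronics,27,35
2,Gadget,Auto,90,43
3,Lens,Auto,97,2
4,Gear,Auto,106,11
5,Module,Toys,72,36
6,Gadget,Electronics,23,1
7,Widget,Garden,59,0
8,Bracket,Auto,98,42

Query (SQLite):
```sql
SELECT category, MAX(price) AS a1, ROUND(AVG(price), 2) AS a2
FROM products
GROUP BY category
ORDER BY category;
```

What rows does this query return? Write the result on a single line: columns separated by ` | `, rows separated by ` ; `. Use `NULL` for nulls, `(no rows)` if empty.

Auto | 106 | 97.75 ; Electronics | 27 | 25 ; Garden | 59 | 59 ; Toys | 72 | 72

Group products by category.
Per group compute: MAX(price), ROUND(AVG(price), 2).
  Auto: ids {2, 3, 4, 8} → MAX(price)=106, ROUND(AVG(price), 2)=97.75
  Electronics: ids {1, 6} → MAX(price)=27, ROUND(AVG(price), 2)=25
  Garden: ids {7} → MAX(price)=59, ROUND(AVG(price), 2)=59
  Toys: ids {5} → MAX(price)=72, ROUND(AVG(price), 2)=72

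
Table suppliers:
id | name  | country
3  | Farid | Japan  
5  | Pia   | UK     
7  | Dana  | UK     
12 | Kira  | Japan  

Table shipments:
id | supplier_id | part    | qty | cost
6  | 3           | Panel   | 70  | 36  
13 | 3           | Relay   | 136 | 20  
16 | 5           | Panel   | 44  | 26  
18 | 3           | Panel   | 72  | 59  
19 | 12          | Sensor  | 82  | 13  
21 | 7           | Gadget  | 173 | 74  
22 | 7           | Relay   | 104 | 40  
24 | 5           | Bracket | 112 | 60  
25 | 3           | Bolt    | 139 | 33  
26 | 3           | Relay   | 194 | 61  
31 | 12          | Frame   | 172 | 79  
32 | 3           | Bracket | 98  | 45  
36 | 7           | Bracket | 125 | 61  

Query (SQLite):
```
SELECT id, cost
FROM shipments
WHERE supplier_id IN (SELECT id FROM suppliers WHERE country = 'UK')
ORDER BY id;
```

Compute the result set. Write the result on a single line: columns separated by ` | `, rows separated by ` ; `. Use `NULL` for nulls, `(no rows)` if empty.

16 | 26 ; 21 | 74 ; 22 | 40 ; 24 | 60 ; 36 | 61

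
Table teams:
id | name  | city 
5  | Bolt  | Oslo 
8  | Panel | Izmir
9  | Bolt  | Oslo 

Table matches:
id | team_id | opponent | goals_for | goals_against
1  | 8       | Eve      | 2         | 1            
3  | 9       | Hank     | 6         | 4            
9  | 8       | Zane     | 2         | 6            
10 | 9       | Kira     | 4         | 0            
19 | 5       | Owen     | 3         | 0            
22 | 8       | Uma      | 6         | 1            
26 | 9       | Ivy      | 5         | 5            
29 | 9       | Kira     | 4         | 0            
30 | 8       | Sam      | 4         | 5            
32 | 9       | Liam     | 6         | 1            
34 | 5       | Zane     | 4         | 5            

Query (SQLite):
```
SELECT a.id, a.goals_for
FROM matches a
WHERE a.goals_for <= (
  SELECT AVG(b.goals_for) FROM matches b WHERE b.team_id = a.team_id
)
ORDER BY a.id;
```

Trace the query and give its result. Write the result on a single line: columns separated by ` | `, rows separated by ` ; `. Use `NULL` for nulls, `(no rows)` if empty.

1 | 2 ; 9 | 2 ; 10 | 4 ; 19 | 3 ; 26 | 5 ; 29 | 4

For each matches row a, compute AVG(goals_for) over rows sharing a.team_id.
Keep row a if a.goals_for <= that per-group AVG.
  team_id=5: AVG(goals_for) = 3.5
  team_id=8: AVG(goals_for) = 3.5
  team_id=9: AVG(goals_for) = 5.0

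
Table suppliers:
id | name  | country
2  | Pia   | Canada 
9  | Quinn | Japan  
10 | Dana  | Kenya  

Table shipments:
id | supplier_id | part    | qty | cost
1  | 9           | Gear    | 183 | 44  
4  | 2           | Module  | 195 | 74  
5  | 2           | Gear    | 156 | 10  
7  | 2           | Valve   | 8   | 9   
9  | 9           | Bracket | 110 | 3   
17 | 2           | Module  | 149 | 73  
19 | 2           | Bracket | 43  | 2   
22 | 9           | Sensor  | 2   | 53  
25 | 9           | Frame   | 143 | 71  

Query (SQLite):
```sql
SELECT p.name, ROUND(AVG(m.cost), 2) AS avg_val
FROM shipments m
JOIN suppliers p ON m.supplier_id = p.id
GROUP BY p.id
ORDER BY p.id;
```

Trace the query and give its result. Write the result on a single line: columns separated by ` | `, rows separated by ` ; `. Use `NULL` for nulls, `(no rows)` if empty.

Join each shipments row to its suppliers via supplier_id.
Group joined rows by suppliers.id; compute ROUND(AVG(m.cost), 2) per group.
  2: ids {4, 5, 7, 17, 19} → ROUND(AVG(m.cost), 2)=33.6
  9: ids {1, 9, 22, 25} → ROUND(AVG(m.cost), 2)=42.75

Pia | 33.6 ; Quinn | 42.75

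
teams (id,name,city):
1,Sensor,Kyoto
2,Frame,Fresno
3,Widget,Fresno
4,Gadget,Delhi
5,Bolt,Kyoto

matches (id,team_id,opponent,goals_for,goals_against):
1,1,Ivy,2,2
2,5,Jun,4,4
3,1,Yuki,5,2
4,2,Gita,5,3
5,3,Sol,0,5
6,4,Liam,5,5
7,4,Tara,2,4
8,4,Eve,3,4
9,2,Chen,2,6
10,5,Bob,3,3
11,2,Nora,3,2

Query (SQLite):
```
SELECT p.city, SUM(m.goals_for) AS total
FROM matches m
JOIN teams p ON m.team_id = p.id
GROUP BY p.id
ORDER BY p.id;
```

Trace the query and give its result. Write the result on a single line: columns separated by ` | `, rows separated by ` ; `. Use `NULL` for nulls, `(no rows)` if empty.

Kyoto | 7 ; Fresno | 10 ; Fresno | 0 ; Delhi | 10 ; Kyoto | 7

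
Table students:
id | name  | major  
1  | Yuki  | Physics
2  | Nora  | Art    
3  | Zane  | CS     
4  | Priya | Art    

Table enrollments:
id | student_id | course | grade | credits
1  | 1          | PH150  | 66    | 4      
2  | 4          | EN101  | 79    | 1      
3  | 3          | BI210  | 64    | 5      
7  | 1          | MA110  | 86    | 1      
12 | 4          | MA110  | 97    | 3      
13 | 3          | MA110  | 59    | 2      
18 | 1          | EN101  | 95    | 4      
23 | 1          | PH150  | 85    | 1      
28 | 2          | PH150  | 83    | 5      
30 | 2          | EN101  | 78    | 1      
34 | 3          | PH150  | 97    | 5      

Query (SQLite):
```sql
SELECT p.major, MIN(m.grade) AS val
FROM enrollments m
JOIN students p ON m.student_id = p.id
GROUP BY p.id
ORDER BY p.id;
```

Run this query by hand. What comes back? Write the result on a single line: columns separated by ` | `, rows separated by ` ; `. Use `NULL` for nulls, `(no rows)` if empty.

Physics | 66 ; Art | 78 ; CS | 59 ; Art | 79

Join each enrollments row to its students via student_id.
Group joined rows by students.id; compute MIN(m.grade) per group.
  1: ids {1, 7, 18, 23} → MIN(m.grade)=66
  2: ids {28, 30} → MIN(m.grade)=78
  3: ids {3, 13, 34} → MIN(m.grade)=59
  4: ids {2, 12} → MIN(m.grade)=79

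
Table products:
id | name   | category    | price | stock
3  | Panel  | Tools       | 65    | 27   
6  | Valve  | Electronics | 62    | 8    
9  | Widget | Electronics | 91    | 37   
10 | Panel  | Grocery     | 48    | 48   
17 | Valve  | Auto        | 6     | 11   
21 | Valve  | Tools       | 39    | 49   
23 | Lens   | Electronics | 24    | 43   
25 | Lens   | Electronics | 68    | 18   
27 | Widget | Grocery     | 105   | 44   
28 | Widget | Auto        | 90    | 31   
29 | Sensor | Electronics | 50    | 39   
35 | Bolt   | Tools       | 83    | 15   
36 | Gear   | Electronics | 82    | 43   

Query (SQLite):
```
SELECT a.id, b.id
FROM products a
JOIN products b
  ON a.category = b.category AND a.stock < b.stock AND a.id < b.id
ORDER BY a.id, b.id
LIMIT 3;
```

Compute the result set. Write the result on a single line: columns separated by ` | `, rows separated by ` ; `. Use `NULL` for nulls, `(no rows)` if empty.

3 | 21 ; 6 | 9 ; 6 | 23

Pairs (a,b) with same category, a.stock < b.stock, a.id < b.id.
category groups: Auto:{17,28} Electronics:{6,9,23,25,29,36} Grocery:{10,27} Tools:{3,21,35}
Ordered by (a.id, b.id); first 3.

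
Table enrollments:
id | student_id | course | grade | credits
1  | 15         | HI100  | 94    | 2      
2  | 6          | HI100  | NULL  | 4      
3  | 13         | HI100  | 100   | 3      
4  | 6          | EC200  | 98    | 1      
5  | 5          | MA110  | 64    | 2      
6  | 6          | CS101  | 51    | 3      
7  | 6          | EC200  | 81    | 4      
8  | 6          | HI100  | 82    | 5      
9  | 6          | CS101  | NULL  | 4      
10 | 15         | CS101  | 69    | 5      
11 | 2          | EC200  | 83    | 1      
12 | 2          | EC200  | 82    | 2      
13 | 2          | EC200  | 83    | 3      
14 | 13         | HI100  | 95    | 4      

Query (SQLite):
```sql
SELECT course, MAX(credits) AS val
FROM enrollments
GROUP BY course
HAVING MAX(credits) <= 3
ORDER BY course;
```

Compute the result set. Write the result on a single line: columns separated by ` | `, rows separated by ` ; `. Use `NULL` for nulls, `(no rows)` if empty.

MA110 | 2

Partition enrollments by course; compute MAX(credits) within each group.
HAVING: keep groups where MAX(credits) <= 3.
  CS101: ids {6, 9, 10} → MAX(credits)=5
  EC200: ids {4, 7, 11, 12, 13} → MAX(credits)=4
  HI100: ids {1, 2, 3, 8, 14} → MAX(credits)=5
  MA110: ids {5} → MAX(credits)=2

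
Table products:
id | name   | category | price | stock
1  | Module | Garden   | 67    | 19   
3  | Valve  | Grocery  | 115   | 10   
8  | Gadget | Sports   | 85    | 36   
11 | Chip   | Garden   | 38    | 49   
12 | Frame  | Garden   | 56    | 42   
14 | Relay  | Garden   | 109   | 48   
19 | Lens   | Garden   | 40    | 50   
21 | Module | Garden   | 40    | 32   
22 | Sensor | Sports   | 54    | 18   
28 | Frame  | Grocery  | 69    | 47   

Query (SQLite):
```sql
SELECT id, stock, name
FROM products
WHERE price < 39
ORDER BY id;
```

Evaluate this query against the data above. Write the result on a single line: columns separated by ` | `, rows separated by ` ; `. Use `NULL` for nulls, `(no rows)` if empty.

price < 39: ids {11}

11 | 49 | Chip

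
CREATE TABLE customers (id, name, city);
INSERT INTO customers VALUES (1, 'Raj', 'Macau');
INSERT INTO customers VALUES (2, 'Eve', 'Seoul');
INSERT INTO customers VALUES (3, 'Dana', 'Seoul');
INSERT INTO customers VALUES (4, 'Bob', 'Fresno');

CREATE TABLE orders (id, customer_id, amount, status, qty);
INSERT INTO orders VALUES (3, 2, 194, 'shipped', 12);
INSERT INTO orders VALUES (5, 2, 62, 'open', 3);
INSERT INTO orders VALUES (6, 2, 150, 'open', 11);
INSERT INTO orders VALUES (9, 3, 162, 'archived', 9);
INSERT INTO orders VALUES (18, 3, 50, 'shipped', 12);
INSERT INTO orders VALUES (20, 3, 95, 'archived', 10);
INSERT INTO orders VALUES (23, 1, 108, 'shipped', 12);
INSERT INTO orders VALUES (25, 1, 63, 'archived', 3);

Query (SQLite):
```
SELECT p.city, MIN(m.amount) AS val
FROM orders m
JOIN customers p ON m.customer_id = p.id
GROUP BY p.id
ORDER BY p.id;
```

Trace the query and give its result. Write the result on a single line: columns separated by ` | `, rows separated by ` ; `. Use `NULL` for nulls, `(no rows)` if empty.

Join each orders row to its customers via customer_id.
Group joined rows by customers.id; compute MIN(m.amount) per group.
  1: ids {23, 25} → MIN(m.amount)=63
  2: ids {3, 5, 6} → MIN(m.amount)=62
  3: ids {9, 18, 20} → MIN(m.amount)=50

Macau | 63 ; Seoul | 62 ; Seoul | 50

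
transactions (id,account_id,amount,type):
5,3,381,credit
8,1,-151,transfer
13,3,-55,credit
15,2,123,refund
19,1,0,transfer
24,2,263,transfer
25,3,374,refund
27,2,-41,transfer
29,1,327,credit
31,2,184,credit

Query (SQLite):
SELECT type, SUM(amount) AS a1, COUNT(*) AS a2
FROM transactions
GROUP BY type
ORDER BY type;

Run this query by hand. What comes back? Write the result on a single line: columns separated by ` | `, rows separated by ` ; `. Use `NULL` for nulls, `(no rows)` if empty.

credit | 837 | 4 ; refund | 497 | 2 ; transfer | 71 | 4

Group transactions by type.
Per group compute: SUM(amount), COUNT(*).
  credit: ids {5, 13, 29, 31} → SUM(amount)=837, COUNT(*)=4
  refund: ids {15, 25} → SUM(amount)=497, COUNT(*)=2
  transfer: ids {8, 19, 24, 27} → SUM(amount)=71, COUNT(*)=4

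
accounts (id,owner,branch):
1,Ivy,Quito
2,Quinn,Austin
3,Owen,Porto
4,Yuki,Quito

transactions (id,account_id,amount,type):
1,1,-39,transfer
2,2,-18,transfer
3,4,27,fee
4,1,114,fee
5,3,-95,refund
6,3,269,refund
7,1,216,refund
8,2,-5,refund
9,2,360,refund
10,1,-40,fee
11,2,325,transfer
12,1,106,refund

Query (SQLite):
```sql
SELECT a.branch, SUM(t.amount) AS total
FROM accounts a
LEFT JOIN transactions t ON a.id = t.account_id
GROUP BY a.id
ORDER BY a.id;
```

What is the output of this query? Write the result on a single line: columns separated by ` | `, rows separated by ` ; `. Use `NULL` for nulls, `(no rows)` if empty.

LEFT JOIN keeps every accounts row; unmatched ones get NULL for transactions columns.
Group by accounts.id and compute SUM(t.amount). SUM over an all-NULL group is NULL.
  1: ids {1, 4, 7, 10, 12} → SUM(t.amount)=357
  2: ids {2, 8, 9, 11} → SUM(t.amount)=662
  3: ids {5, 6} → SUM(t.amount)=174
  4: ids {3} → SUM(t.amount)=27

Quito | 357 ; Austin | 662 ; Porto | 174 ; Quito | 27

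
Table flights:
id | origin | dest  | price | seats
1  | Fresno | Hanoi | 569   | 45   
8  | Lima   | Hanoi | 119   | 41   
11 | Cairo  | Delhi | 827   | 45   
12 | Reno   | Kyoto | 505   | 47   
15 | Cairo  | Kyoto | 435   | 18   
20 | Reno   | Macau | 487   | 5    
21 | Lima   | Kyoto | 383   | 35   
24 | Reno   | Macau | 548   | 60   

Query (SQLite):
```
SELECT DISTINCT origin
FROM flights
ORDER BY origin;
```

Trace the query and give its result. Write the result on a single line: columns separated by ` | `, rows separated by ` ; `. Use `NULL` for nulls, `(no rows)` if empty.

Cairo ; Fresno ; Lima ; Reno

Collect distinct origin values from flights.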